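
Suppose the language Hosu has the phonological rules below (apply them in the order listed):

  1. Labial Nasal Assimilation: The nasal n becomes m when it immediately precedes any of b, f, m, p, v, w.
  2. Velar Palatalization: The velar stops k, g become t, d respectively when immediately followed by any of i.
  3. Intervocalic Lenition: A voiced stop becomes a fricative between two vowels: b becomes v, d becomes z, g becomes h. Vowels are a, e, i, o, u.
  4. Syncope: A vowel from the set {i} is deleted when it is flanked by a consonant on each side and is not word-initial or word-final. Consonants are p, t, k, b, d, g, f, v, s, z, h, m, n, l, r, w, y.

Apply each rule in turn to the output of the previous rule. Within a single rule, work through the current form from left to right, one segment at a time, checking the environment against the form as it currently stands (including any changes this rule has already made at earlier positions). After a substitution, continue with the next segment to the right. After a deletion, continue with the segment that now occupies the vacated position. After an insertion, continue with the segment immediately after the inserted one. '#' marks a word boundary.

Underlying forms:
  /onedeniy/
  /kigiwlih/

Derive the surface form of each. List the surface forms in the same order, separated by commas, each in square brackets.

[onezeny], [tzwlh]

/onedeniy/:
  1 Labial Nasal Assimilation: no change — [onedeniy]
  2 Velar Palatalization: no change — [onedeniy]
  3 Intervocalic Lenition: [onedeniy] → [onezeniy]
  4 Syncope: [onezeniy] → [onezeny]
/kigiwlih/:
  1 Labial Nasal Assimilation: no change — [kigiwlih]
  2 Velar Palatalization: [kigiwlih] → [tidiwlih]
  3 Intervocalic Lenition: [tidiwlih] → [tiziwlih]
  4 Syncope: [tiziwlih] → [tzwlh]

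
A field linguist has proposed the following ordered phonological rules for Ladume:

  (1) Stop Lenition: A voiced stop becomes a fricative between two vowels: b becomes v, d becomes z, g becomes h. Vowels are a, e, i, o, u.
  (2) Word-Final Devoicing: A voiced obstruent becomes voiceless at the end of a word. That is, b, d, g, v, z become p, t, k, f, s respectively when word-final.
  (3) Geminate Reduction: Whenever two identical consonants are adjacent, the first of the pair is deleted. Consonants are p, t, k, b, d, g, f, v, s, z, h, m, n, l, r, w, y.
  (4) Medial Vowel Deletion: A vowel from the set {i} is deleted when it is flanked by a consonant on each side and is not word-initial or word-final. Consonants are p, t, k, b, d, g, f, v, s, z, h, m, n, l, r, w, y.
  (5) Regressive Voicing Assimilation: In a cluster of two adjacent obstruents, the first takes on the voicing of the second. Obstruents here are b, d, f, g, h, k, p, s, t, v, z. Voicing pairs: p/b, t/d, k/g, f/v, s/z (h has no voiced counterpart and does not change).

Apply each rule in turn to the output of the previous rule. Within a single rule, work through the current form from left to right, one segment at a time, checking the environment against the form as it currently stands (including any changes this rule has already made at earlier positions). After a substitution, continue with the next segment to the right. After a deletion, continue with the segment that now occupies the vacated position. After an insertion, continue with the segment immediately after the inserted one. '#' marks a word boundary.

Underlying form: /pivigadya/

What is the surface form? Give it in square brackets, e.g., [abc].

[bfhadya]

(1) Stop Lenition: [pivigadya] → [pivihadya]
(2) Word-Final Devoicing: no change — [pivihadya]
(3) Geminate Reduction: no change — [pivihadya]
(4) Medial Vowel Deletion: [pivihadya] → [pvhadya]
(5) Regressive Voicing Assimilation: [pvhadya] → [bfhadya]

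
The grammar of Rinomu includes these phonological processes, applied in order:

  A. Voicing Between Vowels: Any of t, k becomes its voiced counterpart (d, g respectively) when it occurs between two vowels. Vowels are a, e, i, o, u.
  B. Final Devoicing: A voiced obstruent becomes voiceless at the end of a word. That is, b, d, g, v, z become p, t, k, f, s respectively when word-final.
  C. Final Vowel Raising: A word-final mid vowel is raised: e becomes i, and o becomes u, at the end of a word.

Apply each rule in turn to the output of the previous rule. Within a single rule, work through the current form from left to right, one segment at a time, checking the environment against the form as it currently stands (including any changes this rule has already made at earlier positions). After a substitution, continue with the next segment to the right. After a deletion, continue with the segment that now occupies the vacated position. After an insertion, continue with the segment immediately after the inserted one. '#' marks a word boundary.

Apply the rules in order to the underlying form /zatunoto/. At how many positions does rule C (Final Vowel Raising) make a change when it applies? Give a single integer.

A Voicing Between Vowels: [zatunoto] → [zadunodo]
B Final Devoicing: no change — [zadunodo]
C Final Vowel Raising: [zadunodo] → [zadunodu]
Rule C changed 1 position(s).

1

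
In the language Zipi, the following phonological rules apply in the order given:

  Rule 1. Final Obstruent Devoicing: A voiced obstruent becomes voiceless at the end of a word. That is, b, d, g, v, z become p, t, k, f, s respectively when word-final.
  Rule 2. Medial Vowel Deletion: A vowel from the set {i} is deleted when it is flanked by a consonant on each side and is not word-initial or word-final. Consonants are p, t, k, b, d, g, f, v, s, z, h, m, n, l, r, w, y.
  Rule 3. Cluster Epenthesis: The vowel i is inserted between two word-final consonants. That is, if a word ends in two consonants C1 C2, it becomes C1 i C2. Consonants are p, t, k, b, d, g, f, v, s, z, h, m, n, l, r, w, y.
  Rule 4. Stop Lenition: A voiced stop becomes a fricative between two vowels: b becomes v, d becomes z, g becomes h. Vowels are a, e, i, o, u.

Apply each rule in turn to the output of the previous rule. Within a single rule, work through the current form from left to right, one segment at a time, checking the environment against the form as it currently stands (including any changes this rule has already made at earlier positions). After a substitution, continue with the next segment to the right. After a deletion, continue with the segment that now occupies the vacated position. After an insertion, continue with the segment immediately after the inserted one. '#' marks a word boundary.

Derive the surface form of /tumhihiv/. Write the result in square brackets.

[tumhhif]

Rule 1 Final Obstruent Devoicing: [tumhihiv] → [tumhihif]
Rule 2 Medial Vowel Deletion: [tumhihif] → [tumhhf]
Rule 3 Cluster Epenthesis: [tumhhf] → [tumhhif]
Rule 4 Stop Lenition: no change — [tumhhif]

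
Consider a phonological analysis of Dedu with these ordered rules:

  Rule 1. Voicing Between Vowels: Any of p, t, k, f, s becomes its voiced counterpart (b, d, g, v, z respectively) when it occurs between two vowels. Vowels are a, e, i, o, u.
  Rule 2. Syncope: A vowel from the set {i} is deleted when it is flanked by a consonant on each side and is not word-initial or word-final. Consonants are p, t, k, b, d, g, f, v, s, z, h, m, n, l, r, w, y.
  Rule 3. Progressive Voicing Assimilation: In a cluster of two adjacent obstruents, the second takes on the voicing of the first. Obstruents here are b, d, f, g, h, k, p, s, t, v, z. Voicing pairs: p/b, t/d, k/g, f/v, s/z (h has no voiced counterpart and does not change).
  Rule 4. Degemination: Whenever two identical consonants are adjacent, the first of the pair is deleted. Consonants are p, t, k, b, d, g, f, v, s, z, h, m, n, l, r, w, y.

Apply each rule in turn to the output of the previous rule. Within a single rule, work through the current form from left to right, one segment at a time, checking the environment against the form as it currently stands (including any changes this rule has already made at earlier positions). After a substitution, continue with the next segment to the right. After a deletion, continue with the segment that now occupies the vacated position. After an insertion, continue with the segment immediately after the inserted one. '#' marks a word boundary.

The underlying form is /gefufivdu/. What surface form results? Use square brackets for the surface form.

[gevuvdu]

Rule 1 Voicing Between Vowels: [gefufivdu] → [gevuvivdu]
Rule 2 Syncope: [gevuvivdu] → [gevuvvdu]
Rule 3 Progressive Voicing Assimilation: no change — [gevuvvdu]
Rule 4 Degemination: [gevuvvdu] → [gevuvdu]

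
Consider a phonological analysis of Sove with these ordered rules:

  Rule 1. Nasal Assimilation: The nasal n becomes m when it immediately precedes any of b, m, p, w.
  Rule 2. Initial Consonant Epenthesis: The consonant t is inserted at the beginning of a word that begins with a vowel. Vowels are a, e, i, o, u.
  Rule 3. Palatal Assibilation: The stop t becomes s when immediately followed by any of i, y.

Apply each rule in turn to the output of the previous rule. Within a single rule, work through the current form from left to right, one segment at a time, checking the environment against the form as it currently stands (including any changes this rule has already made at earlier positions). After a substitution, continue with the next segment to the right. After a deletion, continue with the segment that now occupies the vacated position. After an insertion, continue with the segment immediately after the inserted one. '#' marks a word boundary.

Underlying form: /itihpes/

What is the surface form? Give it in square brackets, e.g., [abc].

[sisihpes]

Rule 1 Nasal Assimilation: no change — [itihpes]
Rule 2 Initial Consonant Epenthesis: [itihpes] → [titihpes]
Rule 3 Palatal Assibilation: [titihpes] → [sisihpes]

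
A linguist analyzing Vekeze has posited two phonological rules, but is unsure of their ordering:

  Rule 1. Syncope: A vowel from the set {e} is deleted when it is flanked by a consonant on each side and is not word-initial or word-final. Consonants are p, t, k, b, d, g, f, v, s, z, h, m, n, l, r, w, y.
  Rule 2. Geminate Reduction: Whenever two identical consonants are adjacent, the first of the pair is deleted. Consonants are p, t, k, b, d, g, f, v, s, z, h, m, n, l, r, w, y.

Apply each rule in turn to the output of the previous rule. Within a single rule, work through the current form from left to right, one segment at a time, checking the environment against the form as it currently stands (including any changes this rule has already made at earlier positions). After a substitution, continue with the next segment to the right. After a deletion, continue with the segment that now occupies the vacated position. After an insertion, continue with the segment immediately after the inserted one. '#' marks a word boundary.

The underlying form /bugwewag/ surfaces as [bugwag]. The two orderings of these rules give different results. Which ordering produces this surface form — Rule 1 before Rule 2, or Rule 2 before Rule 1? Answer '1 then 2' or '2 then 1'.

1 then 2

Order 1 then 2:
  1 Syncope: [bugwewag] → [bugwwag]
  2 Geminate Reduction: [bugwwag] → [bugwag]
  result: [bugwag]
Order 2 then 1:
  2 Geminate Reduction: no change — [bugwewag]
  1 Syncope: [bugwewag] → [bugwwag]
  result: [bugwwag]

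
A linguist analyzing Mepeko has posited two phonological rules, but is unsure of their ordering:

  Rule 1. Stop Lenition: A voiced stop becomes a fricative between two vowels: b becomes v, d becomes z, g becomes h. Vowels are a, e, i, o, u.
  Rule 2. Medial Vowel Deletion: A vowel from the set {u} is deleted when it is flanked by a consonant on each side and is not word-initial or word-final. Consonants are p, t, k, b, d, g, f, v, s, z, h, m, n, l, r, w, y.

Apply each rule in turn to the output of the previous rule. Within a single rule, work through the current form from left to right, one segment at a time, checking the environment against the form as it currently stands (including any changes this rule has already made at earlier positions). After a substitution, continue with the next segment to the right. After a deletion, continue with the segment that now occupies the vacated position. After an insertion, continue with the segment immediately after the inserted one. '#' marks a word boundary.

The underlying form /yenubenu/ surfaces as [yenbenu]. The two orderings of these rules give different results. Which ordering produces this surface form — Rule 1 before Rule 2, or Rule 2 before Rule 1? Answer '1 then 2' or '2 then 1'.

Order 1 then 2:
  1 Stop Lenition: [yenubenu] → [yenuvenu]
  2 Medial Vowel Deletion: [yenuvenu] → [yenvenu]
  result: [yenvenu]
Order 2 then 1:
  2 Medial Vowel Deletion: [yenubenu] → [yenbenu]
  1 Stop Lenition: no change — [yenbenu]
  result: [yenbenu]

2 then 1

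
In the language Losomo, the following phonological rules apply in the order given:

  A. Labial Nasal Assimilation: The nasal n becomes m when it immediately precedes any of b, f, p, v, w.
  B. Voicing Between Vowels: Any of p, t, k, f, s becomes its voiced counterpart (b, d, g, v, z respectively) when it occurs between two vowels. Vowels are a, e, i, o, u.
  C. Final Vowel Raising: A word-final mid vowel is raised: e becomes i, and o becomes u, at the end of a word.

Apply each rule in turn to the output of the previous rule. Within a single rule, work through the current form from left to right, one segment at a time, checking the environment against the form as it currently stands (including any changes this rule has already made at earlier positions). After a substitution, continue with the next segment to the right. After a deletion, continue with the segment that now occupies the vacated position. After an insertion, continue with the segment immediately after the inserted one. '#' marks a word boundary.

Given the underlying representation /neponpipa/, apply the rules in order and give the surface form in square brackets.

A Labial Nasal Assimilation: [neponpipa] → [nepompipa]
B Voicing Between Vowels: [nepompipa] → [nebompiba]
C Final Vowel Raising: no change — [nebompiba]

[nebompiba]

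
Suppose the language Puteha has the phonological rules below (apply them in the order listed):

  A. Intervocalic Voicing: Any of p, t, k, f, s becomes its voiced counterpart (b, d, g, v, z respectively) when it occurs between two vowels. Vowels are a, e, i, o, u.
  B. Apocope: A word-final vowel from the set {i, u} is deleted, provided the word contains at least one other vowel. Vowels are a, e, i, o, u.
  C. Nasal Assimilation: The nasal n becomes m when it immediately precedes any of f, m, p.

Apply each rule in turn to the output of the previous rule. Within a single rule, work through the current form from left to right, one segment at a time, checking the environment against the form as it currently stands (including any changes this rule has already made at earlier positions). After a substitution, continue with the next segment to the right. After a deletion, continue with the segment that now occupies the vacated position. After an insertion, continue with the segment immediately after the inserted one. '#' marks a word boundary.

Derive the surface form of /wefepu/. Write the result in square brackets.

[weveb]

A Intervocalic Voicing: [wefepu] → [wevebu]
B Apocope: [wevebu] → [weveb]
C Nasal Assimilation: no change — [weveb]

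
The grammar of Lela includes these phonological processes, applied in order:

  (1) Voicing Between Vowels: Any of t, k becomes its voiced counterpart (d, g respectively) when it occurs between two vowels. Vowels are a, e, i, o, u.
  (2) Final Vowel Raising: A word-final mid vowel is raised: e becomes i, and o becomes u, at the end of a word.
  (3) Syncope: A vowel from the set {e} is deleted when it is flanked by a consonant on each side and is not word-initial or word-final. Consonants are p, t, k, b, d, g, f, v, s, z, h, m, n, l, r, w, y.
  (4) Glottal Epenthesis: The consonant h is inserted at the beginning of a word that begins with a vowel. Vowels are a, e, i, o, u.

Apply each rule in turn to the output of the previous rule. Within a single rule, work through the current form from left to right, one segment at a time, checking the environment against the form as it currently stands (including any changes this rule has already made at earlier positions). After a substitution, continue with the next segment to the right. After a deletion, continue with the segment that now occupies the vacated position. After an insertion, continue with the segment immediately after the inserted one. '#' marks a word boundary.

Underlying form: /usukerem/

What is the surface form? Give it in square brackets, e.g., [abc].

(1) Voicing Between Vowels: [usukerem] → [usugerem]
(2) Final Vowel Raising: no change — [usugerem]
(3) Syncope: [usugerem] → [usugrm]
(4) Glottal Epenthesis: [usugrm] → [husugrm]

[husugrm]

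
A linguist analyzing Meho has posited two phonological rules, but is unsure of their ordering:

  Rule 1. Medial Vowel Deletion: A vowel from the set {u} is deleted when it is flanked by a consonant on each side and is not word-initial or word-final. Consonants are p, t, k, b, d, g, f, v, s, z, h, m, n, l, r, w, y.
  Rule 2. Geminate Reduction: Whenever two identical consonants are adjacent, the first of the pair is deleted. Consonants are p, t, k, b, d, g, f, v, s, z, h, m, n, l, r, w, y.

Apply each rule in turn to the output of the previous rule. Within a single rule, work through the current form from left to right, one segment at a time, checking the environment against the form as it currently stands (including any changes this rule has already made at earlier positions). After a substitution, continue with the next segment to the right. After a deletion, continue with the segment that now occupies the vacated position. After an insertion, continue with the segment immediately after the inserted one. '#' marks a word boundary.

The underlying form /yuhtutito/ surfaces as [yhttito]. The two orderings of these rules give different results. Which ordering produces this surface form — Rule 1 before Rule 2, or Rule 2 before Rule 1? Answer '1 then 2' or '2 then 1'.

2 then 1

Order 1 then 2:
  1 Medial Vowel Deletion: [yuhtutito] → [yhttito]
  2 Geminate Reduction: [yhttito] → [yhtito]
  result: [yhtito]
Order 2 then 1:
  2 Geminate Reduction: no change — [yuhtutito]
  1 Medial Vowel Deletion: [yuhtutito] → [yhttito]
  result: [yhttito]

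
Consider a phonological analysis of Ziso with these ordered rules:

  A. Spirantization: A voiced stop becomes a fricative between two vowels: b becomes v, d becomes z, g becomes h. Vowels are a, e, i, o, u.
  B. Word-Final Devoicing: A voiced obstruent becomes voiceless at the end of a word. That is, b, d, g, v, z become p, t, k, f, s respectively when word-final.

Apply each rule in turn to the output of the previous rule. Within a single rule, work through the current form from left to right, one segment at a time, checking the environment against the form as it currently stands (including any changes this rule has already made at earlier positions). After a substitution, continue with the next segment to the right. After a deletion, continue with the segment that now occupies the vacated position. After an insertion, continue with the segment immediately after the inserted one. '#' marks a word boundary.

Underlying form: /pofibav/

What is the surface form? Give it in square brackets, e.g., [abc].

A Spirantization: [pofibav] → [pofivav]
B Word-Final Devoicing: [pofivav] → [pofivaf]

[pofivaf]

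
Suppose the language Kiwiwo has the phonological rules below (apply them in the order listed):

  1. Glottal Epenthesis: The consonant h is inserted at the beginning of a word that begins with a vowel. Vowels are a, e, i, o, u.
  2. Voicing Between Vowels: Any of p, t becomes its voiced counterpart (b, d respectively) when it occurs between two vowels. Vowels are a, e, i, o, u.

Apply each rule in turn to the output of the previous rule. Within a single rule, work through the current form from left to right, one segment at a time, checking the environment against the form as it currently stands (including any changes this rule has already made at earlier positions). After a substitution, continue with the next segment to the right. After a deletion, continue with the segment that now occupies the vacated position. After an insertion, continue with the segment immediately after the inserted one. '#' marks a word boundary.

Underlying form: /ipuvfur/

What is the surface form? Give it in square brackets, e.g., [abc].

[hibuvfur]

1 Glottal Epenthesis: [ipuvfur] → [hipuvfur]
2 Voicing Between Vowels: [hipuvfur] → [hibuvfur]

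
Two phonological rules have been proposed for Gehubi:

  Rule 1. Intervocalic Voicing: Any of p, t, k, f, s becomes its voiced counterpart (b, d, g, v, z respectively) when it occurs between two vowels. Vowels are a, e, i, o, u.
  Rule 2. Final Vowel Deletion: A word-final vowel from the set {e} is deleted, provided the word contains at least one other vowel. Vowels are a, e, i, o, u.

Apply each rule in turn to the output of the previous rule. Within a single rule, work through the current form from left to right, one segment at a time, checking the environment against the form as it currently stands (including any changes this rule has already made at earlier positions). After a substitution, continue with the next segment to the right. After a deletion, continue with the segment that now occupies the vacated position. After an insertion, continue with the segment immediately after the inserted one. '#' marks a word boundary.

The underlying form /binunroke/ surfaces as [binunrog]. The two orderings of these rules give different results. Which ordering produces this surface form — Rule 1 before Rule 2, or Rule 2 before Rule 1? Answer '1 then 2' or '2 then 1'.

1 then 2

Order 1 then 2:
  1 Intervocalic Voicing: [binunroke] → [binunroge]
  2 Final Vowel Deletion: [binunroge] → [binunrog]
  result: [binunrog]
Order 2 then 1:
  2 Final Vowel Deletion: [binunroke] → [binunrok]
  1 Intervocalic Voicing: no change — [binunrok]
  result: [binunrok]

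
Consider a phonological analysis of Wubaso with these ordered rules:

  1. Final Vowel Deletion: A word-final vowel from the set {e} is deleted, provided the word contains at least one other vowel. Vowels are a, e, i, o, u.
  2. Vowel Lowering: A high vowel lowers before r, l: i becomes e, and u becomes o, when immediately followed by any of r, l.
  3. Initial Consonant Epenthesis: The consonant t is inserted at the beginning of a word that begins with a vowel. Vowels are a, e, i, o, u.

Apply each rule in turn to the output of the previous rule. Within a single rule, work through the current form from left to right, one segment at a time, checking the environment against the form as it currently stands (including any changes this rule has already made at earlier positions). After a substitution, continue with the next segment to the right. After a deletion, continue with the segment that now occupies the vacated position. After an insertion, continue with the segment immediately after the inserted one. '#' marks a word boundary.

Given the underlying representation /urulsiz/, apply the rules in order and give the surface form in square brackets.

1 Final Vowel Deletion: no change — [urulsiz]
2 Vowel Lowering: [urulsiz] → [orolsiz]
3 Initial Consonant Epenthesis: [orolsiz] → [torolsiz]

[torolsiz]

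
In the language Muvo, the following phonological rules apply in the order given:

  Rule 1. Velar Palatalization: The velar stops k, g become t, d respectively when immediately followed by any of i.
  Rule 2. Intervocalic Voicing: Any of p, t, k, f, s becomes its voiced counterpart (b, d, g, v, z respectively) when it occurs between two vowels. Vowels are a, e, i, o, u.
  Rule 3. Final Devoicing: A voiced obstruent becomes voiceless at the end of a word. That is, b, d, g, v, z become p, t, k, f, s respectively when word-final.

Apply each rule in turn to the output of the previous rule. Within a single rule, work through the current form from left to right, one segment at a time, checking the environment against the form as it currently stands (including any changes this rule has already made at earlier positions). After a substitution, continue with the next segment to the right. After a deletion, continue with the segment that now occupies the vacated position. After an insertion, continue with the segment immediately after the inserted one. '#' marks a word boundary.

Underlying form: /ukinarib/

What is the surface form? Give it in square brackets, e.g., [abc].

[udinarip]

Rule 1 Velar Palatalization: [ukinarib] → [utinarib]
Rule 2 Intervocalic Voicing: [utinarib] → [udinarib]
Rule 3 Final Devoicing: [udinarib] → [udinarip]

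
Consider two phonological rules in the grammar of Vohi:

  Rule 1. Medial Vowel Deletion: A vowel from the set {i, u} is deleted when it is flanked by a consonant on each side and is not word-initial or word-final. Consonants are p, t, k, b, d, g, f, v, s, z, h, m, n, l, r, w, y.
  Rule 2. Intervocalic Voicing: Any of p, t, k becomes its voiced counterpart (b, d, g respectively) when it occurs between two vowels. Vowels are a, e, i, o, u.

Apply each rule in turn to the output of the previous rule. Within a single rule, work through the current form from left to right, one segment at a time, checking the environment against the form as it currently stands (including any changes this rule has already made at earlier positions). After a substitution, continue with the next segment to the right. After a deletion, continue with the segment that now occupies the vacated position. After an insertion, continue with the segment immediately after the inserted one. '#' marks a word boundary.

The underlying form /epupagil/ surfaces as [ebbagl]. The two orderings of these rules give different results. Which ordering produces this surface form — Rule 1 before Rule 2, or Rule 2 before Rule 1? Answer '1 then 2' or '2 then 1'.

Order 1 then 2:
  1 Medial Vowel Deletion: [epupagil] → [eppagl]
  2 Intervocalic Voicing: no change — [eppagl]
  result: [eppagl]
Order 2 then 1:
  2 Intervocalic Voicing: [epupagil] → [ebubagil]
  1 Medial Vowel Deletion: [ebubagil] → [ebbagl]
  result: [ebbagl]

2 then 1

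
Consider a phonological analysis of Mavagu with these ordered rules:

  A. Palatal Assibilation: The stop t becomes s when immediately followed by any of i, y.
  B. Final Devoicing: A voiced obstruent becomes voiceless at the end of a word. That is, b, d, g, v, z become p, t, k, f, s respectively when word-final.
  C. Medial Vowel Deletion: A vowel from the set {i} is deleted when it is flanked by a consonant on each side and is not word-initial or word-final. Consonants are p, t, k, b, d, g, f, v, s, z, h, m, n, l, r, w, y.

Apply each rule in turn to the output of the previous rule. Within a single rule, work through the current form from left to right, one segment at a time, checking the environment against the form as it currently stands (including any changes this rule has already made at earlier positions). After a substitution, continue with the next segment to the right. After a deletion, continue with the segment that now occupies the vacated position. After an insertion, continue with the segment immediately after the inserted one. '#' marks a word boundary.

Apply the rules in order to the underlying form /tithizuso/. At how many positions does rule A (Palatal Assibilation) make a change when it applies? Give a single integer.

A Palatal Assibilation: [tithizuso] → [sithizuso]
B Final Devoicing: no change — [sithizuso]
C Medial Vowel Deletion: [sithizuso] → [sthzuso]
Rule A changed 1 position(s).

1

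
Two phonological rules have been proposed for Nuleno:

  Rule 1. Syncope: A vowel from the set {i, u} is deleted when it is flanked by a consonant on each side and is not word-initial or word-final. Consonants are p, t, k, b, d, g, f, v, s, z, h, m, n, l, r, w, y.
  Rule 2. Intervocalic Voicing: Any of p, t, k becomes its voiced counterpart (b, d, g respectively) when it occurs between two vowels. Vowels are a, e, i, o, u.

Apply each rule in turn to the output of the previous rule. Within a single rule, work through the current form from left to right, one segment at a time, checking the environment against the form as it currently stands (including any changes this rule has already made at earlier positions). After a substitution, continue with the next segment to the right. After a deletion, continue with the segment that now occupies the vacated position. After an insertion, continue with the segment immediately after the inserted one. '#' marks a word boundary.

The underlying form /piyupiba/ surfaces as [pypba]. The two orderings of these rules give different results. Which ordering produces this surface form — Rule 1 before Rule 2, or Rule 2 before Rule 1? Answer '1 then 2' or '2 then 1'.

1 then 2

Order 1 then 2:
  1 Syncope: [piyupiba] → [pypba]
  2 Intervocalic Voicing: no change — [pypba]
  result: [pypba]
Order 2 then 1:
  2 Intervocalic Voicing: [piyupiba] → [piyubiba]
  1 Syncope: [piyubiba] → [pybba]
  result: [pybba]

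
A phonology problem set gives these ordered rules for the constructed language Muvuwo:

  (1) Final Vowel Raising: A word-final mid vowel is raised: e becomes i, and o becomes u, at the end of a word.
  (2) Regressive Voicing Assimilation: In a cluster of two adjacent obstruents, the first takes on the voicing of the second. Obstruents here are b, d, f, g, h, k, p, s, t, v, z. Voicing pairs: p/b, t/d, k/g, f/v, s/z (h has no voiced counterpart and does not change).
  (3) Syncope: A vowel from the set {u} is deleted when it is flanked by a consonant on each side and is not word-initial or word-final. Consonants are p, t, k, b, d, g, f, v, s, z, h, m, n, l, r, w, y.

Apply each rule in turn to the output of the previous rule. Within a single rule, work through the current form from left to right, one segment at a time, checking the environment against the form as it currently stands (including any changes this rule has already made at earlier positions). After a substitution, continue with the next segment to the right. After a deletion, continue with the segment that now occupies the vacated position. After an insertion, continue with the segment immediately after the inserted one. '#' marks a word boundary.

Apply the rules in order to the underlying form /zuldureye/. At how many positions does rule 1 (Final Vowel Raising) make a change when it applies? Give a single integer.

1

(1) Final Vowel Raising: [zuldureye] → [zuldureyi]
(2) Regressive Voicing Assimilation: no change — [zuldureyi]
(3) Syncope: [zuldureyi] → [zldreyi]
Rule 1 changed 1 position(s).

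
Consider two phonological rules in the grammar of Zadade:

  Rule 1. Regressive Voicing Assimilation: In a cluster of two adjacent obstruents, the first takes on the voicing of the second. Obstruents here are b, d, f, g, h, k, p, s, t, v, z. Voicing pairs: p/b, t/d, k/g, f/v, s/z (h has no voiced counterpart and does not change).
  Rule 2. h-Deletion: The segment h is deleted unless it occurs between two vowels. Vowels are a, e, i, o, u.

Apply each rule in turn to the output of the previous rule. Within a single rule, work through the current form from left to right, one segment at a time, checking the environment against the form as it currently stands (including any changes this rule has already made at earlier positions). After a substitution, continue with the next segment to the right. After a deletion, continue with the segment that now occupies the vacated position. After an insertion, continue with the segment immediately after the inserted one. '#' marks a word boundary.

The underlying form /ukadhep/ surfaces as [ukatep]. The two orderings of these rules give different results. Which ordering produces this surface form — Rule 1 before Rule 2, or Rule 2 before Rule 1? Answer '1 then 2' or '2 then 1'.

1 then 2

Order 1 then 2:
  1 Regressive Voicing Assimilation: [ukadhep] → [ukathep]
  2 h-Deletion: [ukathep] → [ukatep]
  result: [ukatep]
Order 2 then 1:
  2 h-Deletion: [ukadhep] → [ukadep]
  1 Regressive Voicing Assimilation: no change — [ukadep]
  result: [ukadep]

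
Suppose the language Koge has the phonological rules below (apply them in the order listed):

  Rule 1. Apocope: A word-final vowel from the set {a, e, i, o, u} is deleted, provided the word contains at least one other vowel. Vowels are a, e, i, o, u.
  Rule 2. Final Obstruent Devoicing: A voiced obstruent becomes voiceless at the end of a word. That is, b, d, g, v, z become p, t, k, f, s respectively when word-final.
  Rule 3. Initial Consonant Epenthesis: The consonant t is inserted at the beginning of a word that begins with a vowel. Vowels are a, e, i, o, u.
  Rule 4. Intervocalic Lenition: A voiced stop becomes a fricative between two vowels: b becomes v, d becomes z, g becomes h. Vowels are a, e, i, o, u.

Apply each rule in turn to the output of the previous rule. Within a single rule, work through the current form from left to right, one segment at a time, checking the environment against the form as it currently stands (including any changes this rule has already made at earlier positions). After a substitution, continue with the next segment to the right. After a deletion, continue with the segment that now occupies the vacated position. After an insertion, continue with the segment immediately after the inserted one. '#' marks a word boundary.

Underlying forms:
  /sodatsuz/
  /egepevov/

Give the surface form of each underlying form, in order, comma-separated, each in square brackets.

[sozatsus], [tehepevof]

/sodatsuz/:
  Rule 1 Apocope: no change — [sodatsuz]
  Rule 2 Final Obstruent Devoicing: [sodatsuz] → [sodatsus]
  Rule 3 Initial Consonant Epenthesis: no change — [sodatsus]
  Rule 4 Intervocalic Lenition: [sodatsus] → [sozatsus]
/egepevov/:
  Rule 1 Apocope: no change — [egepevov]
  Rule 2 Final Obstruent Devoicing: [egepevov] → [egepevof]
  Rule 3 Initial Consonant Epenthesis: [egepevof] → [tegepevof]
  Rule 4 Intervocalic Lenition: [tegepevof] → [tehepevof]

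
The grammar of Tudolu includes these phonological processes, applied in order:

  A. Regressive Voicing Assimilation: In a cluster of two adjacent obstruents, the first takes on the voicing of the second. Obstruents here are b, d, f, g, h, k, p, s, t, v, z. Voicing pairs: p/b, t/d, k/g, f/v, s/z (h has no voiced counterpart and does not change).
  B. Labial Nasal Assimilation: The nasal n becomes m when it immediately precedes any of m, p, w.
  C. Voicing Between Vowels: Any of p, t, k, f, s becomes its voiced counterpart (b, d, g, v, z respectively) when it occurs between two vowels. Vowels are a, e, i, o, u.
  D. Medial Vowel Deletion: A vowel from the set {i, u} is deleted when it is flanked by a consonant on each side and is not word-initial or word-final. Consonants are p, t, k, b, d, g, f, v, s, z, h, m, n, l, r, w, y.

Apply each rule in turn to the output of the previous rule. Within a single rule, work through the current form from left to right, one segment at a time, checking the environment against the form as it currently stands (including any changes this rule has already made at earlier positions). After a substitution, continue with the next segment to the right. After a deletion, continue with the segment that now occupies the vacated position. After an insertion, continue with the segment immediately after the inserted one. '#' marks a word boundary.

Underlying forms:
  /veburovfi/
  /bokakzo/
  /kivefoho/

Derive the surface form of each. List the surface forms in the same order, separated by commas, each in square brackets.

[vebroffi], [bogagzo], [kvevoho]

/veburovfi/:
  A Regressive Voicing Assimilation: [veburovfi] → [veburoffi]
  B Labial Nasal Assimilation: no change — [veburoffi]
  C Voicing Between Vowels: no change — [veburoffi]
  D Medial Vowel Deletion: [veburoffi] → [vebroffi]
/bokakzo/:
  A Regressive Voicing Assimilation: [bokakzo] → [bokagzo]
  B Labial Nasal Assimilation: no change — [bokagzo]
  C Voicing Between Vowels: [bokagzo] → [bogagzo]
  D Medial Vowel Deletion: no change — [bogagzo]
/kivefoho/:
  A Regressive Voicing Assimilation: no change — [kivefoho]
  B Labial Nasal Assimilation: no change — [kivefoho]
  C Voicing Between Vowels: [kivefoho] → [kivevoho]
  D Medial Vowel Deletion: [kivevoho] → [kvevoho]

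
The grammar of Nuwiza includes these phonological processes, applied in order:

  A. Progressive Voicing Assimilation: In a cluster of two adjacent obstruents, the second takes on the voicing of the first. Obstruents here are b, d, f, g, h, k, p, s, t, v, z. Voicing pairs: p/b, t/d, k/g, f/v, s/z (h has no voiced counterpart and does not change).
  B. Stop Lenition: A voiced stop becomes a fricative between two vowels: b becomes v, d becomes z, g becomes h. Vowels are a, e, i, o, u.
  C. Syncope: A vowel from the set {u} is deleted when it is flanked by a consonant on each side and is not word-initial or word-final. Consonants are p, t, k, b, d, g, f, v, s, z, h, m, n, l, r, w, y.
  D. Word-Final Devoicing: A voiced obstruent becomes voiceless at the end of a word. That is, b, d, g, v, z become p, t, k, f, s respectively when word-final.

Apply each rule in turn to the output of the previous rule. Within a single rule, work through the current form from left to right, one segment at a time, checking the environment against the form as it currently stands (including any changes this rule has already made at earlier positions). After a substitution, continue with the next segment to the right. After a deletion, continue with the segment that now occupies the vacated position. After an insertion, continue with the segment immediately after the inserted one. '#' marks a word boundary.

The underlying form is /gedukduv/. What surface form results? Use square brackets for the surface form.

A Progressive Voicing Assimilation: [gedukduv] → [geduktuv]
B Stop Lenition: [geduktuv] → [gezuktuv]
C Syncope: [gezuktuv] → [gezktv]
D Word-Final Devoicing: [gezktv] → [gezktf]

[gezktf]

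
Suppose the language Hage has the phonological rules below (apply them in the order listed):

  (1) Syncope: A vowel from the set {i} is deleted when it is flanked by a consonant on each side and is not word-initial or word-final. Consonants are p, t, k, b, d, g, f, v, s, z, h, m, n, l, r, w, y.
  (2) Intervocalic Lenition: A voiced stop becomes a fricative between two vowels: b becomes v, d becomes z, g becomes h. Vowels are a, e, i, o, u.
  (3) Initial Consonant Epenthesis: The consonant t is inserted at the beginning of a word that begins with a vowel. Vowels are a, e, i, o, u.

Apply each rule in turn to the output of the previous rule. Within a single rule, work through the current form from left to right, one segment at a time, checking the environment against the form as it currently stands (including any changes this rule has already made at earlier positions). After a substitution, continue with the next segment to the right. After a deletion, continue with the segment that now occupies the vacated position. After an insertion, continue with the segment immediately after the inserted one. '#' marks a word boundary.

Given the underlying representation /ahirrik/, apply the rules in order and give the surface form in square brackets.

(1) Syncope: [ahirrik] → [ahrrk]
(2) Intervocalic Lenition: no change — [ahrrk]
(3) Initial Consonant Epenthesis: [ahrrk] → [tahrrk]

[tahrrk]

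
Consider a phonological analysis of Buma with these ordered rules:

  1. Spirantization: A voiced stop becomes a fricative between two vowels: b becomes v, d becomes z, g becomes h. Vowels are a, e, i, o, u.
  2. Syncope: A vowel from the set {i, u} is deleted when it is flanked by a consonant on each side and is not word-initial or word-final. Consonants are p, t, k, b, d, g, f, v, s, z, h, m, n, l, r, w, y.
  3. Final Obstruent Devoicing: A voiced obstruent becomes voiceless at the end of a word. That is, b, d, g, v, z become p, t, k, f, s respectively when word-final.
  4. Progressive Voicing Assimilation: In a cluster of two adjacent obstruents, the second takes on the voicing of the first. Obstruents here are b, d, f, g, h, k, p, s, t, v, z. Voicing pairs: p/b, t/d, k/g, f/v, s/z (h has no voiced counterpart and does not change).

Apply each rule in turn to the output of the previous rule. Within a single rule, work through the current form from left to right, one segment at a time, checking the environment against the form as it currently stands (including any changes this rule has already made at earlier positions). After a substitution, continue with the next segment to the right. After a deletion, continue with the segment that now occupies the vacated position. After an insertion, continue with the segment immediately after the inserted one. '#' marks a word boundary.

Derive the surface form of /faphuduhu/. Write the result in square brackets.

[faphshu]

1 Spirantization: [faphuduhu] → [faphuzuhu]
2 Syncope: [faphuzuhu] → [faphzhu]
3 Final Obstruent Devoicing: no change — [faphzhu]
4 Progressive Voicing Assimilation: [faphzhu] → [faphshu]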